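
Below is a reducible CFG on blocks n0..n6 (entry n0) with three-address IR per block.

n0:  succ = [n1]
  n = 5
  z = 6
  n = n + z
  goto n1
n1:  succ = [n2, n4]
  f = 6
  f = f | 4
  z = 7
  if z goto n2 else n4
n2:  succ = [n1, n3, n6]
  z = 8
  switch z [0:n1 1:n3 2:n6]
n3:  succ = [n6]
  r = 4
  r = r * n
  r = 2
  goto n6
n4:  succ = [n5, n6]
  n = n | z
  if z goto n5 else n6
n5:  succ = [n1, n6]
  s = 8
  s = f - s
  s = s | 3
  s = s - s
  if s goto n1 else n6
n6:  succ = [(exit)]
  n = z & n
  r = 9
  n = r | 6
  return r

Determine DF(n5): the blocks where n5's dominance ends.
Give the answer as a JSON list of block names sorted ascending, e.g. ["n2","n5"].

idom tree: n1←n0 n2←n1 n3←n2 n4←n1 n5←n4 n6←n1
Join-block Dom:
  n1: preds {n0,n2,n5}: {n0} ∩ {n0,n1,n2} ∩ {n0,n1,n4,n5} = {n0}; idom=n0
  n6: preds {n2,n3,n4,n5}: {n0,n1,n2} ∩ {n0,n1,n2,n3} ∩ {n0,n1,n4} ∩ {n0,n1,n4,n5} = {n0,n1}; idom=n1

DF derivation:
  n1←n0: walk · to n0
  n1←n2: walk n2→n1 to n0
  n1←n5: walk n5→n4→n1 to n0
  n6←n2: walk n2 to n1
  n6←n3: walk n3→n2 to n1
  n6←n4: walk n4 to n1
  n6←n5: walk n5→n4 to n1
  n0: DF=∅
  n1: DF={n1}
  n2: DF={n1,n6}
  n3: DF={n6}
  n4: DF={n1,n6}
  n5: DF={n1,n6}
  n6: DF=∅

DF(n5) = ["n1", "n6"]

Answer: ["n1", "n6"]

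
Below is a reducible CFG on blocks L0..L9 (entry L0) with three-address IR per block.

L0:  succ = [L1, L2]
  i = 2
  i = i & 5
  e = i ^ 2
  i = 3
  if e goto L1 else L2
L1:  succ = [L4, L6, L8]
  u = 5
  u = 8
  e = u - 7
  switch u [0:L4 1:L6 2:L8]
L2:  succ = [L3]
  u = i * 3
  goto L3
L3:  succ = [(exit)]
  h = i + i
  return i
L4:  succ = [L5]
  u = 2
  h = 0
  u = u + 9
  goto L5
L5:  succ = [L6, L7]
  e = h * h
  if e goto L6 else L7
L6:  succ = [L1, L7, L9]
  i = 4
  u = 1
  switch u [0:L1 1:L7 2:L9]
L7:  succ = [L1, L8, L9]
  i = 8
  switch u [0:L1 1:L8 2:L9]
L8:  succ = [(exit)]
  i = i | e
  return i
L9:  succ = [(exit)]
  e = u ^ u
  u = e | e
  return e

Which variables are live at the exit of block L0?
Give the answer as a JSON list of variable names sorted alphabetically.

Answer: ["i"]

Working:
Block summaries:
  L0: def={e,i} ue=∅
  L1: def={e,u} ue=∅
  L2: def={u} ue={i}
  L3: def={h} ue={i}
  L4: def={h,u} ue=∅
  L5: def={e} ue={h}
  L6: def={i,u} ue=∅
  L7: def={i} ue={u}
  L8: def={i} ue={e,i}
  L9: def={e,u} ue={u}

Live sets:
  L0: in=∅ out={i}
  L1: in={i} out={e,i}
  L2: in={i} out={i}
  L3: in={i} out=∅
  L4: in=∅ out={h,u}
  L5: in={h,u} out={e,u}
  L6: in={e} out={e,i,u}
  L7: in={e,u} out={e,i,u}
  L8: in={e,i} out=∅
  L9: in={u} out=∅

live-out(L0) = ["i"]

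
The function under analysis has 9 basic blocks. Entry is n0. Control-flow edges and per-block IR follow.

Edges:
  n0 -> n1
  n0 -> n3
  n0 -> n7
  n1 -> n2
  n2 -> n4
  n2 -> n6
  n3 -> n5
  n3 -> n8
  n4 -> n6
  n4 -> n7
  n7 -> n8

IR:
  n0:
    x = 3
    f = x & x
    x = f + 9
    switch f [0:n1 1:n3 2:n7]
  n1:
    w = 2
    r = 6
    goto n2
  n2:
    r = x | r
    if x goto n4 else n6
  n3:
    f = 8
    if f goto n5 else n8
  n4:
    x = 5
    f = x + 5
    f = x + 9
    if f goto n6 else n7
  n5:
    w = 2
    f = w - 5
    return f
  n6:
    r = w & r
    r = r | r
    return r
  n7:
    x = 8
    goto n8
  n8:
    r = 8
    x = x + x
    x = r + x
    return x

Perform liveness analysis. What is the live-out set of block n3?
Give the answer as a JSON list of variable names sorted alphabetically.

Answer: ["x"]

Analysis:
Block summaries:
  n0 def {f,x} use ∅
  n1 def {r,w} use ∅
  n2 def {r} use {r,x}
  n3 def {f} use ∅
  n4 def {f,x} use ∅
  n5 def {f,w} use ∅
  n6 def {r} use {r,w}
  n7 def {x} use ∅
  n8 def {r,x} use {x}

Live sets:
  n0 li=∅ lo={x}
  n1 li={x} lo={r,w,x}
  n2 li={r,w,x} lo={r,w}
  n3 li={x} lo={x}
  n4 li={r,w} lo={r,w}
  n5 li=∅ lo=∅
  n6 li={r,w} lo=∅
  n7 li=∅ lo={x}
  n8 li={x} lo=∅

live-out(n3) = ["x"]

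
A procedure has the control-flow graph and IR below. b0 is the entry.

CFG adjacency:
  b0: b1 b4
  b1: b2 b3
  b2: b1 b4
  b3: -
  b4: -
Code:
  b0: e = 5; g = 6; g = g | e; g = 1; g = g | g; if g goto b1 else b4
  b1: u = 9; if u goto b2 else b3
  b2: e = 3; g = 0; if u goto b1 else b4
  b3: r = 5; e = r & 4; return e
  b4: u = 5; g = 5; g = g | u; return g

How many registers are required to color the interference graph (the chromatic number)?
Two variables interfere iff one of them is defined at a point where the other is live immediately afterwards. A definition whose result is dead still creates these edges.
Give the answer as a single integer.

Block summaries:
  b0 def {e,g} use ∅
  b1 def {u} use ∅
  b2 def {e,g} use {u}
  b3 def {e,r} use ∅
  b4 def {g,u} use ∅

Liveness:
  b0: in=∅ out=∅
  b1: in=∅ out={u}
  b2: in={u} out=∅
  b3: in=∅ out=∅
  b4: in=∅ out=∅

Interfere edges:
  e↔{g,u}
  g↔{e,u}
  r↔∅
  u↔{e,g}

Registers:
  {e,g,u} pairwise interfere (3-clique) ⇒ χ ≥ 3
  assign e→R0 g→R1 r→R0 u→R2 — no edge inside a register ⇒ χ ≤ 3
  χ = 3

Answer: 3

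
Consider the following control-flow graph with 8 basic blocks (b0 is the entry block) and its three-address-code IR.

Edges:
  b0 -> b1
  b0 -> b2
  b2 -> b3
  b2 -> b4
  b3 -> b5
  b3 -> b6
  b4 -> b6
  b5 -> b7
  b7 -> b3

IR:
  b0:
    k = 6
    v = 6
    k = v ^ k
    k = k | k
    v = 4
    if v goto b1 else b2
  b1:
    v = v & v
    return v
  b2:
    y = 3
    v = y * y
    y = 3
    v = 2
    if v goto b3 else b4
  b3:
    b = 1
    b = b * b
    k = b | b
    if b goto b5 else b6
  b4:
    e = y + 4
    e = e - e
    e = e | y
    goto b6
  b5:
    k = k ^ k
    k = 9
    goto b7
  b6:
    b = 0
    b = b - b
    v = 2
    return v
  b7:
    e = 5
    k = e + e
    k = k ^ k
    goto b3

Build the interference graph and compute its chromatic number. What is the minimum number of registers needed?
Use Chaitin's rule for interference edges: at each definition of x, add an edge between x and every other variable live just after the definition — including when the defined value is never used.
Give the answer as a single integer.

Answer: 2

Analysis:
def/use:
  b0: def={k,v} ue=∅
  b1: def={v} ue={v}
  b2: def={v,y} ue=∅
  b3: def={b,k} ue=∅
  b4: def={e} ue={y}
  b5: def={k} ue={k}
  b6: def={b,v} ue=∅
  b7: def={e,k} ue=∅

Backward fixpoint:
  live b0: ∅→{v}
  live b1: {v}→∅
  live b2: ∅→{y}
  live b3: ∅→{k}
  live b4: {y}→∅
  live b5: {k}→∅
  live b6: ∅→∅
  live b7: ∅→∅

Conflict graph:
  b — {k}
  e — {y}
  k — {b,v}
  v — {k,y}
  y — {e,v}

Chromatic number:
  lower bound: {b,k} mutually conflict ⇒ χ ≥ 2
  assign b→r1 e→r1 k→r0 v→r1 y→r0 — no edge inside a register ⇒ χ ≤ 2
  χ = 2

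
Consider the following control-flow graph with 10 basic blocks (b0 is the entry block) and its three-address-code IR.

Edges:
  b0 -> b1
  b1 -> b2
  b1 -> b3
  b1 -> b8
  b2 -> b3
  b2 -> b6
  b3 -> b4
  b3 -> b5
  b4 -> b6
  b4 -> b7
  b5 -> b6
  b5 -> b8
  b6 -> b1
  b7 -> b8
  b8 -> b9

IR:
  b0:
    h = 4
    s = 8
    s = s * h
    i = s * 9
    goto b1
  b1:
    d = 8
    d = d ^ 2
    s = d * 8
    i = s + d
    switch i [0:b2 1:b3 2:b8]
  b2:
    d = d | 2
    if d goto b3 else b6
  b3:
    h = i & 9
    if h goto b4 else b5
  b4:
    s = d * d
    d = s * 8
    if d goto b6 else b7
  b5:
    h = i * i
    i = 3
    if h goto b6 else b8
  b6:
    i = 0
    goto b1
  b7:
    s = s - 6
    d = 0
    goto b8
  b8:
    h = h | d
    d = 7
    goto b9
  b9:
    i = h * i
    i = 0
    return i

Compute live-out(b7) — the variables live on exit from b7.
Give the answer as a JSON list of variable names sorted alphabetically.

Per-block:
  b0: {h,i,s} / ∅
  b1: {d,i,s} / ∅
  b2: {d} / {d}
  b3: {h} / {i}
  b4: {d,s} / {d}
  b5: {h,i} / {i}
  b6: {i} / ∅
  b7: {d,s} / {s}
  b8: {d,h} / {d,h}
  b9: {i} / {h,i}

Live sets:
  b0 li=∅ lo={h}
  b1 li={h} lo={d,h,i}
  b2 li={d,h,i} lo={d,h,i}
  b3 li={d,i} lo={d,h,i}
  b4 li={d,h,i} lo={h,i,s}
  b5 li={d,i} lo={d,h,i}
  b6 li={h} lo={h}
  b7 li={h,i,s} lo={d,h,i}
  b8 li={d,h,i} lo={h,i}
  b9 li={h,i} lo=∅

live-out(b7) = ["d", "h", "i"]

Answer: ["d", "h", "i"]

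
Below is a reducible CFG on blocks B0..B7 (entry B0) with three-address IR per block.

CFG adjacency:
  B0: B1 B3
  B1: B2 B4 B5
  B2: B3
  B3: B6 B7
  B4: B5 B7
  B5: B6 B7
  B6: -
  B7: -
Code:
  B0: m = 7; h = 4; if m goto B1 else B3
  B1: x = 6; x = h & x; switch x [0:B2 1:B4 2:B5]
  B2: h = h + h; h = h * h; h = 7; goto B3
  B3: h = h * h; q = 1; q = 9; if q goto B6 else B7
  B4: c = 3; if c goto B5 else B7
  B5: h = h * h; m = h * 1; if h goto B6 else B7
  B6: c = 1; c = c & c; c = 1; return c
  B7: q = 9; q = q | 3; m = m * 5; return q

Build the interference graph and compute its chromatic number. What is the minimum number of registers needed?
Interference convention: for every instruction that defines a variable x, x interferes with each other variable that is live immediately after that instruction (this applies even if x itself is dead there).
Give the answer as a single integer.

Answer: 3

Analysis:
Block summaries:
  B0: def={h,m} ue=∅
  B1: def={x} ue={h}
  B2: def={h} ue={h}
  B3: def={h,q} ue={h}
  B4: def={c} ue=∅
  B5: def={h,m} ue={h}
  B6: def={c} ue=∅
  B7: def={m,q} ue={m}

Backward fixpoint:
  live B0: ∅→{h,m}
  live B1: {h,m}→{h,m}
  live B2: {h,m}→{h,m}
  live B3: {h,m}→{m}
  live B4: {h,m}→{h,m}
  live B5: {h}→{m}
  live B6: ∅→∅
  live B7: {m}→∅

Conflict graph:
  c: {h,m}
  h: {c,m,x}
  m: {c,h,q,x}
  q: {m}
  x: {h,m}

Registers:
  {c,h,m} pairwise interfere (3-clique) ⇒ χ ≥ 3
  3-colouring: R0={m}  R1={h,q}  R2={c,x}
  χ = 3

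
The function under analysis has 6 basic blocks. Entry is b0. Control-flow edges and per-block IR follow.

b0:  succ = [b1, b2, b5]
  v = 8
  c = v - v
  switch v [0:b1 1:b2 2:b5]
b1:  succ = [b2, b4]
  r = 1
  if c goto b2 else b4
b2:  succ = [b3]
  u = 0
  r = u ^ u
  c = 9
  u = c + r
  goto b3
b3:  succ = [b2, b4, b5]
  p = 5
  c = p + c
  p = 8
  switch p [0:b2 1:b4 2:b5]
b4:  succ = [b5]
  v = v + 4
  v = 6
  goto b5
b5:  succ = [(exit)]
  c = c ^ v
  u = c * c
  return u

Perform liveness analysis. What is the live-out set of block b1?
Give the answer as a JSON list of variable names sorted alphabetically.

Per-block:
  b0: def={c,v} ue=∅
  b1: def={r} ue={c}
  b2: def={c,r,u} ue=∅
  b3: def={c,p} ue={c}
  b4: def={v} ue={v}
  b5: def={c,u} ue={c,v}

Live sets:
  live b0: ∅→{c,v}
  live b1: {c,v}→{c,v}
  live b2: {v}→{c,v}
  live b3: {c,v}→{c,v}
  live b4: {c,v}→{c,v}
  live b5: {c,v}→∅

live-out(b1) = ["c", "v"]

Answer: ["c", "v"]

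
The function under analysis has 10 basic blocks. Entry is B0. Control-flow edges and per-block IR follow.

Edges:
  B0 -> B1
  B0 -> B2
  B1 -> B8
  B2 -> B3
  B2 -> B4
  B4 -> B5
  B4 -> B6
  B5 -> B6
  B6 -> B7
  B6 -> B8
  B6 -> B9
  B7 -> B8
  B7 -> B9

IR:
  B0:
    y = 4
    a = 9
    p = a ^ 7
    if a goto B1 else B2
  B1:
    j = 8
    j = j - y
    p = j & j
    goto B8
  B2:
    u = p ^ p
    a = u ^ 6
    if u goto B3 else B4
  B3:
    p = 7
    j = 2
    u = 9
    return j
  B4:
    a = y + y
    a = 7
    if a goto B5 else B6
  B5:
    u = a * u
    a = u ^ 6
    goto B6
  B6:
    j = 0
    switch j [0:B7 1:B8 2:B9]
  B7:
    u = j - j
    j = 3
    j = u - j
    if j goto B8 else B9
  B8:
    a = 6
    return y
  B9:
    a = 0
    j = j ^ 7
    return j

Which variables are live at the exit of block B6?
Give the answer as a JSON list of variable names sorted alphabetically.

Answer: ["j", "y"]

Analysis:
Block summaries:
  B0 def {a,p,y} use ∅
  B1 def {j,p} use {y}
  B2 def {a,u} use {p}
  B3 def {j,p,u} use ∅
  B4 def {a} use {y}
  B5 def {a,u} use {a,u}
  B6 def {j} use ∅
  B7 def {j,u} use {j}
  B8 def {a} use {y}
  B9 def {a,j} use {j}

Live sets:
  B0 li=∅ lo={p,y}
  B1 li={y} lo={y}
  B2 li={p,y} lo={u,y}
  B3 li=∅ lo=∅
  B4 li={u,y} lo={a,u,y}
  B5 li={a,u,y} lo={y}
  B6 li={y} lo={j,y}
  B7 li={j,y} lo={j,y}
  B8 li={y} lo=∅
  B9 li={j} lo=∅

live-out(B6) = ["j", "y"]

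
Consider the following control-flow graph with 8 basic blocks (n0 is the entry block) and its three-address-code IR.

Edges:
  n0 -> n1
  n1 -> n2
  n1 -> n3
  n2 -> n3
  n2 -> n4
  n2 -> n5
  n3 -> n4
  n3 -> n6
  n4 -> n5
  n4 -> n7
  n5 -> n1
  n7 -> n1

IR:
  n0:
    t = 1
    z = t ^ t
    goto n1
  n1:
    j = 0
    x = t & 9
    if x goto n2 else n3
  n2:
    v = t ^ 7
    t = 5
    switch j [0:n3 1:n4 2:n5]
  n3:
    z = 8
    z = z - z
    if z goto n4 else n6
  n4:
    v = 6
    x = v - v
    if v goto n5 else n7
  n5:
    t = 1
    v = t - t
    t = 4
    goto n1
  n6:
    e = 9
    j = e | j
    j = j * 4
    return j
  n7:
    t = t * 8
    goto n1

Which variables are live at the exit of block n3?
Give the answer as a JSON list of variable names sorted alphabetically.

Per-block:
  n0: def={t,z} ue=∅
  n1: def={j,x} ue={t}
  n2: def={t,v} ue={j,t}
  n3: def={z} ue=∅
  n4: def={v,x} ue=∅
  n5: def={t,v} ue=∅
  n6: def={e,j} ue={j}
  n7: def={t} ue={t}

Liveness:
  n0: in=∅ out={t}
  n1: in={t} out={j,t}
  n2: in={j,t} out={j,t}
  n3: in={j,t} out={j,t}
  n4: in={t} out={t}
  n5: in=∅ out={t}
  n6: in={j} out=∅
  n7: in={t} out={t}

live-out(n3) = ["j", "t"]

Answer: ["j", "t"]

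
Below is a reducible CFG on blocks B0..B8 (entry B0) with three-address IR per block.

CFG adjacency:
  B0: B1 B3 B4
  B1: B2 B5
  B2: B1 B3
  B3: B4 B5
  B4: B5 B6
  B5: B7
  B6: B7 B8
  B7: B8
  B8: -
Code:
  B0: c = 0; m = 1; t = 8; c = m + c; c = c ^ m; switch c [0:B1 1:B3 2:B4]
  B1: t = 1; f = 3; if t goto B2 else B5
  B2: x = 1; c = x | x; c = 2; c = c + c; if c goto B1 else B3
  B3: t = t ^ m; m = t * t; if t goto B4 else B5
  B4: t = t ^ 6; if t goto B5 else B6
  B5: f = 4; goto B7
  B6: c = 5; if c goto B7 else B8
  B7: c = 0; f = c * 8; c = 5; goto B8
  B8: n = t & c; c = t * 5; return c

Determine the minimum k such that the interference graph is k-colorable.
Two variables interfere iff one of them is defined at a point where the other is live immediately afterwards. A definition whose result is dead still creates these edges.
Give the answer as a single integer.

Block summaries:
  B0: {c,m,t} / ∅
  B1: {f,t} / ∅
  B2: {c,x} / ∅
  B3: {m,t} / {m,t}
  B4: {t} / {t}
  B5: {f} / ∅
  B6: {c} / ∅
  B7: {c,f} / ∅
  B8: {c,n} / {c,t}

Liveness:
  B0: in=∅ out={m,t}
  B1: in={m} out={m,t}
  B2: in={m,t} out={m,t}
  B3: in={m,t} out={t}
  B4: in={t} out={t}
  B5: in={t} out={t}
  B6: in={t} out={c,t}
  B7: in={t} out={c,t}
  B8: in={c,t} out=∅

Interfere edges:
  c — {m,t}
  f — {m,t}
  m — {c,f,t,x}
  n — {t}
  t — {c,f,m,n,x}
  x — {m,t}

Chromatic number:
  clique {c,m,t} ⇒ need ≥ 3
  3-colouring: r0={t}  r1={m,n}  r2={c,f,x}
  χ = 3

Answer: 3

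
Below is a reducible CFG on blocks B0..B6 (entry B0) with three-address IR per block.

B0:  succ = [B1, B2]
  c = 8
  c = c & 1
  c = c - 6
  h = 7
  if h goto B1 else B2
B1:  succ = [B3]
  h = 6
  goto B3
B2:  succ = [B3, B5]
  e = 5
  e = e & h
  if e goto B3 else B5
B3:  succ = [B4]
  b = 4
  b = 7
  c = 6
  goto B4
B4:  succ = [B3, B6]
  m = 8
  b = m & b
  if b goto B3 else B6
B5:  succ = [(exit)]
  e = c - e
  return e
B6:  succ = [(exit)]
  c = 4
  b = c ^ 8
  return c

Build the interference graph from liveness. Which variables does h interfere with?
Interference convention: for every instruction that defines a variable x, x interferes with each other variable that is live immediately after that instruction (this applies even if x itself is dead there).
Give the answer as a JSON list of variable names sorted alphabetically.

Answer: ["c", "e"]

Working:
def/use:
  B0: {c,h} / ∅
  B1: {h} / ∅
  B2: {e} / {h}
  B3: {b,c} / ∅
  B4: {b,m} / {b}
  B5: {e} / {c,e}
  B6: {b,c} / ∅

Live sets:
  B0: in=∅ out={c,h}
  B1: in=∅ out=∅
  B2: in={c,h} out={c,e}
  B3: in=∅ out={b}
  B4: in={b} out=∅
  B5: in={c,e} out=∅
  B6: in=∅ out=∅

Interfere edges:
  b — {c,m}
  c — {b,e,h}
  e — {c,h}
  h — {c,e}
  m — {b}

N(h) = ["c", "e"]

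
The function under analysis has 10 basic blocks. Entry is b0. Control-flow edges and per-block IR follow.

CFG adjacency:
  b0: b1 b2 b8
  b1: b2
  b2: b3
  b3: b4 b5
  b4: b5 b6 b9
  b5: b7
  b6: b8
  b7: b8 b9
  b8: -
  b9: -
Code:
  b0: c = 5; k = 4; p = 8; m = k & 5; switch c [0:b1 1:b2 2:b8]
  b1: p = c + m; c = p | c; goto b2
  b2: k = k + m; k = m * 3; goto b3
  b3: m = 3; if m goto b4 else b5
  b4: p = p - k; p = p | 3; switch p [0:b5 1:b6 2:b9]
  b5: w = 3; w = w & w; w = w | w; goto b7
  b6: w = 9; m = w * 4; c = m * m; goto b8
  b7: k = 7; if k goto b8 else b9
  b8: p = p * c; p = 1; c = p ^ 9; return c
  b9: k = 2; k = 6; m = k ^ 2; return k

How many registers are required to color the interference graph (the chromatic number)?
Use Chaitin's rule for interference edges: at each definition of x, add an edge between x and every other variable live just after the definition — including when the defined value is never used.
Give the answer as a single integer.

Answer: 4

Working:
Block summaries:
  b0: {c,k,m,p} / ∅
  b1: {c,p} / {c,m}
  b2: {k} / {k,m}
  b3: {m} / ∅
  b4: {p} / {k,p}
  b5: {w} / ∅
  b6: {c,m,w} / ∅
  b7: {k} / ∅
  b8: {c,p} / {c,p}
  b9: {k,m} / ∅

Liveness:
  b0 li=∅ lo={c,k,m,p}
  b1 li={c,k,m} lo={c,k,m,p}
  b2 li={c,k,m,p} lo={c,k,p}
  b3 li={c,k,p} lo={c,k,p}
  b4 li={c,k,p} lo={c,p}
  b5 li={c,p} lo={c,p}
  b6 li={p} lo={c,p}
  b7 li={c,p} lo={c,p}
  b8 li={c,p} lo=∅
  b9 li=∅ lo=∅

Conflict graph:
  c: {k,m,p,w}
  k: {c,m,p}
  m: {c,k,p}
  p: {c,k,m,w}
  w: {c,p}

Chromatic number:
  lower bound: {c,k,m,p} mutually conflict ⇒ χ ≥ 4
  4-colouring: R0={c}  R1={p}  R2={k,w}  R3={m}
  χ = 4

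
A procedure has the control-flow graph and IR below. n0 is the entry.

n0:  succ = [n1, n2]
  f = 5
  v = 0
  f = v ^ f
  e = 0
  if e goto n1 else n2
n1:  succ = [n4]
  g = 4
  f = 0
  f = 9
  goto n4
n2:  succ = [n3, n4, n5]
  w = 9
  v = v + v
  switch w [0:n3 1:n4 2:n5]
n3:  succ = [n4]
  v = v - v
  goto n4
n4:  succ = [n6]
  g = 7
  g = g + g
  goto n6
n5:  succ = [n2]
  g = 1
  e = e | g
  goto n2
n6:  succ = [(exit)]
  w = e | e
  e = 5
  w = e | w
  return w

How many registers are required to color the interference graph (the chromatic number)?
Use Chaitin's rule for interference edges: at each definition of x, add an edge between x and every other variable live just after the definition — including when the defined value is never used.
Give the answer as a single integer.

Block summaries:
  n0: def={e,f,v} ue=∅
  n1: def={f,g} ue=∅
  n2: def={v,w} ue={v}
  n3: def={v} ue={v}
  n4: def={g} ue=∅
  n5: def={e,g} ue={e}
  n6: def={e,w} ue={e}

Backward fixpoint:
  live n0: ∅→{e,v}
  live n1: {e}→{e}
  live n2: {e,v}→{e,v}
  live n3: {e,v}→{e}
  live n4: {e}→{e}
  live n5: {e,v}→{e,v}
  live n6: {e}→∅

Interference:
  e: {f,g,v,w}
  f: {e,v}
  g: {e,v}
  v: {e,f,g,w}
  w: {e,v}

Registers:
  {e,f,v} pairwise interfere (3-clique) ⇒ χ ≥ 3
  3-colouring: R0={e}  R1={v}  R2={f,g,w}
  χ = 3

Answer: 3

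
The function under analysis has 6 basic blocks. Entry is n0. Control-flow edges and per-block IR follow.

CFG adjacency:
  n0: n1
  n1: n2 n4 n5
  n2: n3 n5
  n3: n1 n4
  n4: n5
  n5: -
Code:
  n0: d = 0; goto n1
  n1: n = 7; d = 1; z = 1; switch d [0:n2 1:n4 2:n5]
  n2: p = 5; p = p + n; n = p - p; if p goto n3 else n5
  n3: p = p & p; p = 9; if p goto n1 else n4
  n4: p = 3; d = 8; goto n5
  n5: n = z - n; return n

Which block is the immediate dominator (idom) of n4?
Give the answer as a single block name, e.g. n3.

idom tree: n1←n0 n2←n1 n3←n2 n4←n1 n5←n1
Dom∩ at merges:
  n1: preds {n0,n3}: {n0} ∩ {n0,n1,n2,n3} = {n0}; idom=n0
  n4: preds {n1,n3}: {n0,n1} ∩ {n0,n1,n2,n3} = {n0,n1}; idom=n1
  n5: preds {n1,n2,n4}: {n0,n1} ∩ {n0,n1,n2} ∩ {n0,n1,n4} = {n0,n1}; idom=n1

idom(n4) = n1

Answer: n1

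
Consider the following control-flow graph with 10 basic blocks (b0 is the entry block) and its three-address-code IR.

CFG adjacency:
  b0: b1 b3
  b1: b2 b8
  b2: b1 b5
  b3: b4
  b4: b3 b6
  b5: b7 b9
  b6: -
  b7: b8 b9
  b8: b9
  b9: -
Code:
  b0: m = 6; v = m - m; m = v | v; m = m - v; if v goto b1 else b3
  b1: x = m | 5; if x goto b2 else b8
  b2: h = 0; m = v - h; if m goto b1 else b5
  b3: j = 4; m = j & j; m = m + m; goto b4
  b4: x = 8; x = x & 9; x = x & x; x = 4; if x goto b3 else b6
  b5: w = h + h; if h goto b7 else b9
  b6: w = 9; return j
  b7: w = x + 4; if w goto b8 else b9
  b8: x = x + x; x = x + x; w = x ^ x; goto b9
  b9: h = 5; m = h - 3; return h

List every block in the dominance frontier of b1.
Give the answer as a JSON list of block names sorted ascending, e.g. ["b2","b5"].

idom tree: b1←b0 b2←b1 b3←b0 b4←b3 b5←b2 b6←b4 b7←b5 b8←b1 b9←b1
Dom at joins:
  b1: preds {b0,b2}: {b0} ∩ {b0,b1,b2} = {b0}; idom=b0
  b3: preds {b0,b4}: {b0} ∩ {b0,b3,b4} = {b0}; idom=b0
  b8: preds {b1,b7}: {b0,b1} ∩ {b0,b1,b2,b5,b7} = {b0,b1}; idom=b1
  b9: preds {b5,b7,b8}: {b0,b1,b2,b5} ∩ {b0,b1,b2,b5,b7} ∩ {b0,b1,b8} = {b0,b1}; idom=b1

DF walk-up:
  join b1 pred b0: · stop@b0
  join b1 pred b2: b2→b1 stop@b0
  join b3 pred b0: · stop@b0
  join b3 pred b4: b4→b3 stop@b0
  join b8 pred b1: · stop@b1
  join b8 pred b7: b7→b5→b2 stop@b1
  join b9 pred b5: b5→b2 stop@b1
  join b9 pred b7: b7→b5→b2 stop@b1
  join b9 pred b8: b8 stop@b1
  b0: DF=∅
  b1: DF={b1}
  b2: DF={b1,b8,b9}
  b3: DF={b3}
  b4: DF={b3}
  b5: DF={b8,b9}
  b6: DF=∅
  b7: DF={b8,b9}
  b8: DF={b9}
  b9: DF=∅

DF(b1) = ["b1"]

Answer: ["b1"]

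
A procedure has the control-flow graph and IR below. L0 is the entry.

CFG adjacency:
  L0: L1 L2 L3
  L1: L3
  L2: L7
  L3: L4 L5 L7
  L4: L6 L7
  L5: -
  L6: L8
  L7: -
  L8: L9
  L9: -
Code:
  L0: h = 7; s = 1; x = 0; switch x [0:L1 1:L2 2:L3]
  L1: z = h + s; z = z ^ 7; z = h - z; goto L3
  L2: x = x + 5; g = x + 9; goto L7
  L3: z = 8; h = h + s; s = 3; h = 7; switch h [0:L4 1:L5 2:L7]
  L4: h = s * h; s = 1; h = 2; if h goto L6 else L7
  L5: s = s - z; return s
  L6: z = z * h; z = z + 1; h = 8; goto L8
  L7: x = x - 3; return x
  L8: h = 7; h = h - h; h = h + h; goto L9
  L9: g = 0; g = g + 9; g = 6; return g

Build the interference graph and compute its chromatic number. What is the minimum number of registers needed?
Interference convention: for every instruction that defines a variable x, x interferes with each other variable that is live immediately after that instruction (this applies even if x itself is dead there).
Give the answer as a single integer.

Answer: 4

Analysis:
def/use:
  L0 def {h,s,x} use ∅
  L1 def {z} use {h,s}
  L2 def {g,x} use {x}
  L3 def {h,s,z} use {h,s}
  L4 def {h,s} use {h,s}
  L5 def {s} use {s,z}
  L6 def {h,z} use {h,z}
  L7 def {x} use {x}
  L8 def {h} use ∅
  L9 def {g} use ∅

Backward fixpoint:
  L0: in=∅ out={h,s,x}
  L1: in={h,s,x} out={h,s,x}
  L2: in={x} out={x}
  L3: in={h,s,x} out={h,s,x,z}
  L4: in={h,s,x,z} out={h,x,z}
  L5: in={s,z} out=∅
  L6: in={h,z} out=∅
  L7: in={x} out=∅
  L8: in=∅ out=∅
  L9: in=∅ out=∅

Interfere edges:
  g↔{x}
  h↔{s,x,z}
  s↔{h,x,z}
  x↔{g,h,s,z}
  z↔{h,s,x}

Chromatic number:
  {h,s,x,z} pairwise interfere (4-clique) ⇒ χ ≥ 4
  4-colouring: r0={x}  r1={g,h}  r2={s}  r3={z}
  χ = 4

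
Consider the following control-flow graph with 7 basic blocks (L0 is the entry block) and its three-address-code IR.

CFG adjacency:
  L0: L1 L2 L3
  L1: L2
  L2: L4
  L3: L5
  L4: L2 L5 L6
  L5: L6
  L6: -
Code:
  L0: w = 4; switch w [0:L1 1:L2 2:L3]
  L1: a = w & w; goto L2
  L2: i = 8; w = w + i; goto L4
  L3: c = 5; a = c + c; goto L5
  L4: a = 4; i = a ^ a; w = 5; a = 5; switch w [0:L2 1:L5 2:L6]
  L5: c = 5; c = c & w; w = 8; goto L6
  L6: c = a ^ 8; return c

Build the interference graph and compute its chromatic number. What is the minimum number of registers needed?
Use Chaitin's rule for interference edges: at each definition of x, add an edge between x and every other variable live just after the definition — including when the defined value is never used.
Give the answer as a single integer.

def/use:
  L0: def={w} ue=∅
  L1: def={a} ue={w}
  L2: def={i,w} ue={w}
  L3: def={a,c} ue=∅
  L4: def={a,i,w} ue=∅
  L5: def={c,w} ue={w}
  L6: def={c} ue={a}

Live sets:
  live L0: ∅→{w}
  live L1: {w}→{w}
  live L2: {w}→∅
  live L3: {w}→{a,w}
  live L4: ∅→{a,w}
  live L5: {a,w}→{a}
  live L6: {a}→∅

Conflict graph:
  a — {c,w}
  c — {a,w}
  i — {w}
  w — {a,c,i}

Registers:
  clique {a,c,w} ⇒ need ≥ 3
  3-colouring: R0={w}  R1={a,i}  R2={c}
  χ = 3

Answer: 3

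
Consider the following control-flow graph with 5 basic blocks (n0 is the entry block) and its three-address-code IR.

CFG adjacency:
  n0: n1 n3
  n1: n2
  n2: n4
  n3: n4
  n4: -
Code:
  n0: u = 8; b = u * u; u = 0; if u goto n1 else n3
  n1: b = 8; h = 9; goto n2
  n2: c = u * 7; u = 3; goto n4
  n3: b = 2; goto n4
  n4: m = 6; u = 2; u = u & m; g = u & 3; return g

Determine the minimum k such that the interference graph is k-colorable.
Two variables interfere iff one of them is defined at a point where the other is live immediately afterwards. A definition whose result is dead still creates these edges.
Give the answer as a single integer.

Answer: 2

Analysis:
Block summaries:
  n0: {b,u} / ∅
  n1: {b,h} / ∅
  n2: {c,u} / {u}
  n3: {b} / ∅
  n4: {g,m,u} / ∅

Liveness:
  live n0: ∅→{u}
  live n1: {u}→{u}
  live n2: {u}→∅
  live n3: ∅→∅
  live n4: ∅→∅

Interfere edges:
  b↔{u}
  c↔∅
  g↔∅
  h↔{u}
  m↔{u}
  u↔{b,h,m}

Registers:
  {b,u} pairwise interfere (2-clique) ⇒ χ ≥ 2
  2-colouring: R0={c,g,u}  R1={b,h,m}
  χ = 2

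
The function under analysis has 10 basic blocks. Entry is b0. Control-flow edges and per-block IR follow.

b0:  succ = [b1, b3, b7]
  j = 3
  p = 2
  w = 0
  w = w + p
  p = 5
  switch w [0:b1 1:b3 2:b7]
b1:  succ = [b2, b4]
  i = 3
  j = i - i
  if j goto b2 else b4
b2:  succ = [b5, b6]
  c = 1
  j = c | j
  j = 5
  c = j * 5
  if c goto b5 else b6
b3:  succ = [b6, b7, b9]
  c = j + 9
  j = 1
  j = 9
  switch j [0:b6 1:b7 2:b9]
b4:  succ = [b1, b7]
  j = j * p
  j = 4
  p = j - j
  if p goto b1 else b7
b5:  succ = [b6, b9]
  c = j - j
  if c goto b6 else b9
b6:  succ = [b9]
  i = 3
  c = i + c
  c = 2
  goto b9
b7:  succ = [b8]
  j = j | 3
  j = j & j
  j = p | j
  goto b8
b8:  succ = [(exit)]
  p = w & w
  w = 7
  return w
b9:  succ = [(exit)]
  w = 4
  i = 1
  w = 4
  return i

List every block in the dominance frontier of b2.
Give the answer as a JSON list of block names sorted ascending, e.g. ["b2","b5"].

idom tree: b1←b0 b2←b1 b3←b0 b4←b1 b5←b2 b6←b0 b7←b0 b8←b7 b9←b0
Dom∩ at merges:
  b1: preds {b0,b4}: {b0} ∩ {b0,b1,b4} = {b0}; idom=b0
  b6: preds {b2,b3,b5}: {b0,b1,b2} ∩ {b0,b3} ∩ {b0,b1,b2,b5} = {b0}; idom=b0
  b7: preds {b0,b3,b4}: {b0} ∩ {b0,b3} ∩ {b0,b1,b4} = {b0}; idom=b0
  b9: preds {b3,b5,b6}: {b0,b3} ∩ {b0,b1,b2,b5} ∩ {b0,b6} = {b0}; idom=b0

Frontier:
  b1←b0: walk · to b0
  b1←b4: walk b4→b1 to b0
  b6←b2: walk b2→b1 to b0
  b6←b3: walk b3 to b0
  b6←b5: walk b5→b2→b1 to b0
  b7←b0: walk · to b0
  b7←b3: walk b3 to b0
  b7←b4: walk b4→b1 to b0
  b9←b3: walk b3 to b0
  b9←b5: walk b5→b2→b1 to b0
  b9←b6: walk b6 to b0
  b0: DF=∅
  b1: DF={b1,b6,b7,b9}
  b2: DF={b6,b9}
  b3: DF={b6,b7,b9}
  b4: DF={b1,b7}
  b5: DF={b6,b9}
  b6: DF={b9}
  b7: DF=∅
  b8: DF=∅
  b9: DF=∅

DF(b2) = ["b6", "b9"]

Answer: ["b6", "b9"]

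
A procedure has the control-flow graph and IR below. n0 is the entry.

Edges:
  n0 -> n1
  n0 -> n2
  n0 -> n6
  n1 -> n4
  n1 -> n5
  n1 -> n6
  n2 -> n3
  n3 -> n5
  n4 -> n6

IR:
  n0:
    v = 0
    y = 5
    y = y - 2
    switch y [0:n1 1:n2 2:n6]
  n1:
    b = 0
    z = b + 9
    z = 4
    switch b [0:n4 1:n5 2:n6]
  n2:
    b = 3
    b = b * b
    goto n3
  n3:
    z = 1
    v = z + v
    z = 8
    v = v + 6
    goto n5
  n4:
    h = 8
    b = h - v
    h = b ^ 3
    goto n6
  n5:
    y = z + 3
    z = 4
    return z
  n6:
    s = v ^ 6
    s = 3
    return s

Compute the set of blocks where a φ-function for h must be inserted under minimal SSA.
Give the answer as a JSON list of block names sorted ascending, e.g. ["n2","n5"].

Answer: ["n6"]

Analysis:
idom tree: n1←n0 n2←n0 n3←n2 n4←n1 n5←n0 n6←n0
Dom at joins:
  n5: preds {n1,n3}: {n0,n1} ∩ {n0,n2,n3} = {n0}; idom=n0
  n6: preds {n0,n1,n4}: {n0} ∩ {n0,n1} ∩ {n0,n1,n4} = {n0}; idom=n0

Frontier:
  join n5 pred n1: n1 stop@n0
  join n5 pred n3: n3→n2 stop@n0
  join n6 pred n0: · stop@n0
  join n6 pred n1: n1 stop@n0
  join n6 pred n4: n4→n1 stop@n0
  DF(n0)=∅
  DF(n1)={n5,n6}
  DF(n2)={n5}
  DF(n3)={n5}
  DF(n4)={n6}
  DF(n5)=∅
  DF(n6)=∅

φ for h: defs {n4}
  DF⁺ = {n6}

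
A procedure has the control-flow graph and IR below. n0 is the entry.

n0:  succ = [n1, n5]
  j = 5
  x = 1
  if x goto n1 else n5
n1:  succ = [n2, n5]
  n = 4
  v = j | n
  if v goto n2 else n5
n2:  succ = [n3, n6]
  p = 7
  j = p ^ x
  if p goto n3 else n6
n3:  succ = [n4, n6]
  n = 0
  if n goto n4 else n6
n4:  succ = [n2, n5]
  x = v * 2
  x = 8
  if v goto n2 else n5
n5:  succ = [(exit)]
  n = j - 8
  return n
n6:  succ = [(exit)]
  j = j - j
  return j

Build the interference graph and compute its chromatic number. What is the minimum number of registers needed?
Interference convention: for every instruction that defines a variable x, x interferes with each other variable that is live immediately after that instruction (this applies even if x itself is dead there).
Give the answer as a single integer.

Answer: 4

Derivation:
def/use:
  n0: def={j,x} ue=∅
  n1: def={n,v} ue={j}
  n2: def={j,p} ue={x}
  n3: def={n} ue=∅
  n4: def={x} ue={v}
  n5: def={n} ue={j}
  n6: def={j} ue={j}

Backward fixpoint:
  live n0: ∅→{j,x}
  live n1: {j,x}→{j,v,x}
  live n2: {v,x}→{j,v}
  live n3: {j,v}→{j,v}
  live n4: {j,v}→{j,v,x}
  live n5: {j}→∅
  live n6: {j}→∅

Interference:
  j — {n,p,v,x}
  n — {j,v,x}
  p — {j,v,x}
  v — {j,n,p,x}
  x — {j,n,p,v}

Colouring:
  lower bound: {j,n,v,x} mutually conflict ⇒ χ ≥ 4
  assign j→r0 n→r3 p→r3 v→r1 x→r2 — no edge inside a register ⇒ χ ≤ 4
  χ = 4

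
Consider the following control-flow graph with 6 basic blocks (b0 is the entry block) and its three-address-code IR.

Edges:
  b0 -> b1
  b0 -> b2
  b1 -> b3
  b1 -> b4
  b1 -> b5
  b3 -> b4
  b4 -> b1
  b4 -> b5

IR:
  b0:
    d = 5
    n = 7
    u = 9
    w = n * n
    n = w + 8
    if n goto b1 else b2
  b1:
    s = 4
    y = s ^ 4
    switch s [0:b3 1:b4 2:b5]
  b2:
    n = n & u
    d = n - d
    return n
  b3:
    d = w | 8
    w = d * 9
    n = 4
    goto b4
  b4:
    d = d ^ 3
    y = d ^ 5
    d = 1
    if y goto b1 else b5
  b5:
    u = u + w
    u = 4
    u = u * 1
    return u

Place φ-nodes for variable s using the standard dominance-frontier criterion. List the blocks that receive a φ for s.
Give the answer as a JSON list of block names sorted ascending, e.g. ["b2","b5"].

Answer: ["b1"]

Analysis:
idom tree: b1←b0 b2←b0 b3←b1 b4←b1 b5←b1
Dom at joins:
  b1: preds {b0,b4}: {b0} ∩ {b0,b1,b4} = {b0}; idom=b0
  b4: preds {b1,b3}: {b0,b1} ∩ {b0,b1,b3} = {b0,b1}; idom=b1
  b5: preds {b1,b4}: {b0,b1} ∩ {b0,b1,b4} = {b0,b1}; idom=b1

DF walk-up:
  b1←b0: walk · to b0
  b1←b4: walk b4→b1 to b0
  b4←b1: walk · to b1
  b4←b3: walk b3 to b1
  b5←b1: walk · to b1
  b5←b4: walk b4 to b1
  DF(b0)=∅
  DF(b1)={b1}
  DF(b2)=∅
  DF(b3)={b4}
  DF(b4)={b1,b5}
  DF(b5)=∅

φ for s: defs {b1}
  DF⁺ = {b1}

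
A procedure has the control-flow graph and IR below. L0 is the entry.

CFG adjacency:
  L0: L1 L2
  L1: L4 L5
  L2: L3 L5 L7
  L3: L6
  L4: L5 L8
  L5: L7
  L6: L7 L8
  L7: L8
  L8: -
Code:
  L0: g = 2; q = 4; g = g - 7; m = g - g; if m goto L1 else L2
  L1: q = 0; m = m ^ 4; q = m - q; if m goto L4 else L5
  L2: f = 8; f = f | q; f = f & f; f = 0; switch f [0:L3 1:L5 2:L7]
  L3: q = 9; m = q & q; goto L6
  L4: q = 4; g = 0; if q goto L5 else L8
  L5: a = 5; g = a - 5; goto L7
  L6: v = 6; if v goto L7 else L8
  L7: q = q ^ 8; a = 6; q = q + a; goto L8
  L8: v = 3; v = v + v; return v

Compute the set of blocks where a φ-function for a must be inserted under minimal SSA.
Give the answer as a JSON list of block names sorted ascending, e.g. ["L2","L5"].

Answer: ["L7", "L8"]

Working:
idom tree: L1←L0 L2←L0 L3←L2 L4←L1 L5←L0 L6←L3 L7←L0 L8←L0
Dom∩ at merges:
  L5: preds {L1,L2,L4}: {L0,L1} ∩ {L0,L2} ∩ {L0,L1,L4} = {L0}; idom=L0
  L7: preds {L2,L5,L6}: {L0,L2} ∩ {L0,L5} ∩ {L0,L2,L3,L6} = {L0}; idom=L0
  L8: preds {L4,L6,L7}: {L0,L1,L4} ∩ {L0,L2,L3,L6} ∩ {L0,L7} = {L0}; idom=L0

Frontier:
  join L5 pred L1: L1 stop@L0
  join L5 pred L2: L2 stop@L0
  join L5 pred L4: L4→L1 stop@L0
  join L7 pred L2: L2 stop@L0
  join L7 pred L5: L5 stop@L0
  join L7 pred L6: L6→L3→L2 stop@L0
  join L8 pred L4: L4→L1 stop@L0
  join L8 pred L6: L6→L3→L2 stop@L0
  join L8 pred L7: L7 stop@L0
  L0 → ∅
  L1 → {L5,L8}
  L2 → {L5,L7,L8}
  L3 → {L7,L8}
  L4 → {L5,L8}
  L5 → {L7}
  L6 → {L7,L8}
  L7 → {L8}
  L8 → ∅

φ for a: defs {L5,L7}
  DF⁺ = {L7,L8}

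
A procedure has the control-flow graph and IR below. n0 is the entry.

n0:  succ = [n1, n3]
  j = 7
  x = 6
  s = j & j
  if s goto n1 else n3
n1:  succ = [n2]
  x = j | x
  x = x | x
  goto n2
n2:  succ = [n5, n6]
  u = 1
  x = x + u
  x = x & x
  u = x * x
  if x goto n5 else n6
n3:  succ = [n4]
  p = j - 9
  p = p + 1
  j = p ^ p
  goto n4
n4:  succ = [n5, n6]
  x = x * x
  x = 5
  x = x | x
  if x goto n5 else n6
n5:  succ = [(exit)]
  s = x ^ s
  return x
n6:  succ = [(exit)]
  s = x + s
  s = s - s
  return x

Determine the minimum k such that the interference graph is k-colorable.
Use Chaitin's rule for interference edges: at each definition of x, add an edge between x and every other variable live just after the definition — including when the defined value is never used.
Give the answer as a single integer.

Answer: 3

Analysis:
Block summaries:
  n0 def {j,s,x} use ∅
  n1 def {x} use {j,x}
  n2 def {u,x} use {x}
  n3 def {j,p} use {j}
  n4 def {x} use {x}
  n5 def {s} use {s,x}
  n6 def {s} use {s,x}

Live sets:
  n0: in=∅ out={j,s,x}
  n1: in={j,s,x} out={s,x}
  n2: in={s,x} out={s,x}
  n3: in={j,s,x} out={s,x}
  n4: in={s,x} out={s,x}
  n5: in={s,x} out=∅
  n6: in={s,x} out=∅

Conflict graph:
  j: {s,x}
  p: {s,x}
  s: {j,p,u,x}
  u: {s,x}
  x: {j,p,s,u}

Colouring:
  clique {j,s,x} ⇒ need ≥ 3
  assign j→c2 p→c2 s→c0 u→c2 x→c1 — no edge inside a register ⇒ χ ≤ 3
  χ = 3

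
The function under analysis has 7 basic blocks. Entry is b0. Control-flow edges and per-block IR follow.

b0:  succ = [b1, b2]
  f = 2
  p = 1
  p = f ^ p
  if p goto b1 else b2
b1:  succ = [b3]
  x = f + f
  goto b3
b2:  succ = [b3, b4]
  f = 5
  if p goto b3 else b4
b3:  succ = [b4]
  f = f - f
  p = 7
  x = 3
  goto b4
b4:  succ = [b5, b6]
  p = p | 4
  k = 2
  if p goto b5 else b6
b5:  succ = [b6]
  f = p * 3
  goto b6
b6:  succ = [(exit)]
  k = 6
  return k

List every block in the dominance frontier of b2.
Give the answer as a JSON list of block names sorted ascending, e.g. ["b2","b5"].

Answer: ["b3", "b4"]

Derivation:
idom tree: b1←b0 b2←b0 b3←b0 b4←b0 b5←b4 b6←b4
Dom∩ at merges:
  b3: preds {b1,b2}: {b0,b1} ∩ {b0,b2} = {b0}; idom=b0
  b4: preds {b2,b3}: {b0,b2} ∩ {b0,b3} = {b0}; idom=b0
  b6: preds {b4,b5}: {b0,b4} ∩ {b0,b4,b5} = {b0,b4}; idom=b4

DF derivation:
  b3←b1: walk b1 to b0
  b3←b2: walk b2 to b0
  b4←b2: walk b2 to b0
  b4←b3: walk b3 to b0
  b6←b4: walk · to b4
  b6←b5: walk b5 to b4
  DF(b0)=∅
  DF(b1)={b3}
  DF(b2)={b3,b4}
  DF(b3)={b4}
  DF(b4)=∅
  DF(b5)={b6}
  DF(b6)=∅

DF(b2) = ["b3", "b4"]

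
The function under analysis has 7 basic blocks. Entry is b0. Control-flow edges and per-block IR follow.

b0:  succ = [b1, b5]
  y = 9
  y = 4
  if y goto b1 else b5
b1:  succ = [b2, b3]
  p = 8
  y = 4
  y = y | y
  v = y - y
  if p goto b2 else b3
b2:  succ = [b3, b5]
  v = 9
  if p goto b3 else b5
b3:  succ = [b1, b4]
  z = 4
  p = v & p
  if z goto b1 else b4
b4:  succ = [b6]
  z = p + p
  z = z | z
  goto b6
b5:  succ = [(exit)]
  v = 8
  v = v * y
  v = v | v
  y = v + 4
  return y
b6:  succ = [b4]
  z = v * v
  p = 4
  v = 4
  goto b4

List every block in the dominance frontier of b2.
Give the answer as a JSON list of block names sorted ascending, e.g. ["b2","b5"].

idom tree: b1←b0 b2←b1 b3←b1 b4←b3 b5←b0 b6←b4
Join-block Dom:
  b1: preds {b0,b3}: {b0} ∩ {b0,b1,b3} = {b0}; idom=b0
  b3: preds {b1,b2}: {b0,b1} ∩ {b0,b1,b2} = {b0,b1}; idom=b1
  b4: preds {b3,b6}: {b0,b1,b3} ∩ {b0,b1,b3,b4,b6} = {b0,b1,b3}; idom=b3
  b5: preds {b0,b2}: {b0} ∩ {b0,b1,b2} = {b0}; idom=b0

Frontier:
  b1←b0: walk · to b0
  b1←b3: walk b3→b1 to b0
  b3←b1: walk · to b1
  b3←b2: walk b2 to b1
  b4←b3: walk · to b3
  b4←b6: walk b6→b4 to b3
  b5←b0: walk · to b0
  b5←b2: walk b2→b1 to b0
  b0: DF=∅
  b1: DF={b1,b5}
  b2: DF={b3,b5}
  b3: DF={b1}
  b4: DF={b4}
  b5: DF=∅
  b6: DF={b4}

DF(b2) = ["b3", "b5"]

Answer: ["b3", "b5"]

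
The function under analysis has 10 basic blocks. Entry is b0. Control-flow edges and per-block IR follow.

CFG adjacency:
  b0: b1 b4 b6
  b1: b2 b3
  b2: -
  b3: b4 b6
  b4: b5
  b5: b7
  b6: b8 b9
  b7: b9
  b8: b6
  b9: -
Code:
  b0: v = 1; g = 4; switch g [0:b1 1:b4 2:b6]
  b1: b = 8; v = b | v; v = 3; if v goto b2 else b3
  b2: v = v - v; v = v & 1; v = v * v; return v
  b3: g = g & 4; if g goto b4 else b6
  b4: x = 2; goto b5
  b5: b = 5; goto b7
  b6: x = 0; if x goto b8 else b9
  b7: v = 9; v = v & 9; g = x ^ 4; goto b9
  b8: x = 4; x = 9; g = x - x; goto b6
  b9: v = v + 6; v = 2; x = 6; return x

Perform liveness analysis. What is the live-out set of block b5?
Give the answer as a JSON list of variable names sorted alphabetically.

Answer: ["x"]

Working:
def/use:
  b0: {g,v} / ∅
  b1: {b,v} / {v}
  b2: {v} / {v}
  b3: {g} / {g}
  b4: {x} / ∅
  b5: {b} / ∅
  b6: {x} / ∅
  b7: {g,v} / {x}
  b8: {g,x} / ∅
  b9: {v,x} / {v}

Liveness:
  b0 li=∅ lo={g,v}
  b1 li={g,v} lo={g,v}
  b2 li={v} lo=∅
  b3 li={g,v} lo={v}
  b4 li=∅ lo={x}
  b5 li={x} lo={x}
  b6 li={v} lo={v}
  b7 li={x} lo={v}
  b8 li={v} lo={v}
  b9 li={v} lo=∅

live-out(b5) = ["x"]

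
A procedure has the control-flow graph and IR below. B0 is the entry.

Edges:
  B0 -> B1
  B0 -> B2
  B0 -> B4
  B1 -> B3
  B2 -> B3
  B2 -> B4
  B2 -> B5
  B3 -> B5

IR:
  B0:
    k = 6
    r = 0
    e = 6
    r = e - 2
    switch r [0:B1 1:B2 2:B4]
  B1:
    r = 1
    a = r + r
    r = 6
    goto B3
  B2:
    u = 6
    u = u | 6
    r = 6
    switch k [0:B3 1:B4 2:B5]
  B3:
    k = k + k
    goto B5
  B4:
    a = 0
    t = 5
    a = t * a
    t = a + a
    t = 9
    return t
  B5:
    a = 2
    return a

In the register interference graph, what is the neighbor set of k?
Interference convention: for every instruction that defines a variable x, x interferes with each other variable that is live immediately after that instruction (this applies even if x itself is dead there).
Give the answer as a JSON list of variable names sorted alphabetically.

Answer: ["a", "e", "r", "u"]

Derivation:
Block summaries:
  B0: def={e,k,r} ue=∅
  B1: def={a,r} ue=∅
  B2: def={r,u} ue={k}
  B3: def={k} ue={k}
  B4: def={a,t} ue=∅
  B5: def={a} ue=∅

Backward fixpoint:
  B0: in=∅ out={k}
  B1: in={k} out={k}
  B2: in={k} out={k}
  B3: in={k} out=∅
  B4: in=∅ out=∅
  B5: in=∅ out=∅

Interference:
  a↔{k,t}
  e↔{k}
  k↔{a,e,r,u}
  r↔{k}
  t↔{a}
  u↔{k}

N(k) = ["a", "e", "r", "u"]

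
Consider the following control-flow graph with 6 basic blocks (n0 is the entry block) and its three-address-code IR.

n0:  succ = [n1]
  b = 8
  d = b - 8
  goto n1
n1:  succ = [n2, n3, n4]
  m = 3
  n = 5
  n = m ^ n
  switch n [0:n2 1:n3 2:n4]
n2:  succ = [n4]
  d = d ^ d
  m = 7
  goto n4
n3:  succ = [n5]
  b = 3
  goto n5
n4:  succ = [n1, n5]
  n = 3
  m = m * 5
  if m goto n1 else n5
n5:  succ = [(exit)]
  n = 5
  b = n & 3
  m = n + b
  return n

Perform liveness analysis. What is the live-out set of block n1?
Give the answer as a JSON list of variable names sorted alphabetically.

def/use:
  n0: {b,d} / ∅
  n1: {m,n} / ∅
  n2: {d,m} / {d}
  n3: {b} / ∅
  n4: {m,n} / {m}
  n5: {b,m,n} / ∅

Liveness:
  n0: in=∅ out={d}
  n1: in={d} out={d,m}
  n2: in={d} out={d,m}
  n3: in=∅ out=∅
  n4: in={d,m} out={d}
  n5: in=∅ out=∅

live-out(n1) = ["d", "m"]

Answer: ["d", "m"]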